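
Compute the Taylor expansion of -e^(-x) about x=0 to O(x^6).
x^5/120 - x^4/24 + x^3/6 - x^2/2 + x - 1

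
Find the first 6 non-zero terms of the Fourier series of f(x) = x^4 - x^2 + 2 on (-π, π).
(52 - 8·π^2)·cos(x) + (-4 + 2·π^2)·cos(2·x) + (28/27 - 8·π^2/9)·cos(3·x) + (-7/16 + π^2/2)·cos(4·x) + (148/625 - 8·π^2/25)·cos(5·x) - π^2/3 + 2 + π^4/5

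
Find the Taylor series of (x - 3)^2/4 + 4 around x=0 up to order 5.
x^2/4 - 3·x/2 + 25/4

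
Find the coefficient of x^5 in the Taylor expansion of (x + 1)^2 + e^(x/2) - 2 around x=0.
Expand to order 5: (x + 1)^2 + e^(x/2) - 2 = x^5/3840 + x^4/384 + x^3/48 + 9·x^2/8 + 5·x/2 + O(x^6).
The coefficient of x^5 is 1/3840.

Final answer: 1/3840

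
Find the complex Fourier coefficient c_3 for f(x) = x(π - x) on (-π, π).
Compute the real Fourier coefficients first: a_3 = 4/9, b_3 = 2·π/3.
Then c_3 = (a_3 − i·b_3)/2 = 2/9 - i·π/3.

Final answer: 2/9 - i·π/3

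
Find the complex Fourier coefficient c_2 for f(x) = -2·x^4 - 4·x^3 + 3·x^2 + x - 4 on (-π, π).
Compute the real Fourier coefficients first: a_2 = 9 - 4·π^2, b_2 = -7 + 4·π^2.
Then c_2 = (a_2 − i·b_2)/2 = -2·π^2 + 9/2 - 2·i·π^2 + 7·i/2.

Final answer: -2·π^2 + 9/2 - 2·i·π^2 + 7·i/2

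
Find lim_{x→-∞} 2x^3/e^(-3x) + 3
The quotient is an ∞/∞ indeterminate form as x → -∞.
Compare growth rates of the dominant terms (exponentials ≫ polynomials ≫ logarithms), or apply L'Hôpital's rule; the quotient → 0.
Adding the constant: 0 + 3 = 3. Limit = 3.

Final answer: 3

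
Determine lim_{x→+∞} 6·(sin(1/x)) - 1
Evaluate the dominant behaviour as x → +∞; each term tends to a finite value or vanishes.
Limit = -1.

Final answer: -1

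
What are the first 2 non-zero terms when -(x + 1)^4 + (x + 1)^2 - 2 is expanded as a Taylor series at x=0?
-2·x - 2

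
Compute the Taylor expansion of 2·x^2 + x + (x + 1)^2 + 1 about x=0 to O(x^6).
3·x^2 + 3·x + 2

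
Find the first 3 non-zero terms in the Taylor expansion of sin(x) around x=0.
x^5/120 - x^3/6 + x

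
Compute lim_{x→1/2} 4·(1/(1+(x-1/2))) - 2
Direct substitution at x = 1/2 gives 2.

Final answer: 2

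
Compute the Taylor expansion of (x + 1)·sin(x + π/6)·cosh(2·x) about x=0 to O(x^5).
x^4·(-7/48 + 11·√(3)/12) + x^3·(3/4 + 11·√(3)/12) + x^2·(3/4 + √(3)/2) + x·(1/2 + √(3)/2) + 1/2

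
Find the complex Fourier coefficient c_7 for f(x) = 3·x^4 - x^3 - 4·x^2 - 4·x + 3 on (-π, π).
Compute the real Fourier coefficients first: a_7 = 928/2401 - 24·π^2/49, b_7 = -2·π^2/7 - 380/343.
Then c_7 = (a_7 − i·b_7)/2 = -12·π^2/49 + 464/2401 + 190·i/343 + i·π^2/7.

Final answer: -12·π^2/49 + 464/2401 + 190·i/343 + i·π^2/7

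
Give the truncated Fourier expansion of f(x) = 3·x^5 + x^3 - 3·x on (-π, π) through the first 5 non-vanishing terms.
(-118·π^2 + 6·π^4 + 702)·sin(x) + (-3·π^4 - 18 + 14·π^2)·sin(2·x) + (-34·π^2/9 + 14/27 + 2·π^4)·sin(3·x) + (-3·π^4/2 + 63/64 + 11·π^2/8)·sin(4·x) + (-14·π^2/25 - 666/625 + 6·π^4/5)·sin(5·x)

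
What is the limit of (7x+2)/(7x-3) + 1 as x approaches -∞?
Evaluate the dominant behaviour as x → -∞; each term tends to a finite value or vanishes.
Limit = 2.

Final answer: 2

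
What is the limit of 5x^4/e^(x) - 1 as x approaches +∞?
The quotient is an ∞/∞ indeterminate form as x → +∞.
The exponential denominator e^(x) dominates the polynomial numerator (e^x ≫ x^4 as x → ∞), so the quotient → 0.
Adding the constant: 0 - 1 = -1. Limit = -1.

Final answer: -1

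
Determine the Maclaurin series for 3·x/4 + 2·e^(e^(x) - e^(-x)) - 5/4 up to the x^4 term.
8·x^4/3 + 10·x^3/3 + 4·x^2 + 19·x/4 + 3/4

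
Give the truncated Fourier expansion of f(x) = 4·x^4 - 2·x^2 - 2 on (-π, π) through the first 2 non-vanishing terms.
(200 - 32·π^2)·cos(x) - 2·π^2/3 - 2 + 4·π^4/5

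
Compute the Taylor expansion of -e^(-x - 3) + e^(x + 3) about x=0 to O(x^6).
x^5·(e^(-3)/120 + e^(3)/120) + x^4·(-e^(-3)/24 + e^(3)/24) + x^3·(e^(-3)/6 + e^(3)/6) + x^2·(-e^(-3)/2 + e^(3)/2) + x·(e^(-3) + e^(3)) - e^(-3) + e^(3)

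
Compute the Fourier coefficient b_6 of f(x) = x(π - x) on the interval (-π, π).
b_6 = (1/π) ∫_{-π}^{π} f(x)·sin(6x) dx.
Evaluate the integral (use parity and integration by parts as needed): b_6 = -π/3.

Final answer: -π/3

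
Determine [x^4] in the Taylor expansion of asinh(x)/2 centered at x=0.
Expand to order 4: asinh(x)/2 = -x^3/12 + x/2 + O(x^5).
The coefficient of x^4 is 0.

Final answer: 0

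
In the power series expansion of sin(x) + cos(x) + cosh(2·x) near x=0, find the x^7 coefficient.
Expand to order 7: sin(x) + cos(x) + cosh(2·x) = -x^7/5040 + 7·x^6/80 + x^5/120 + 17·x^4/24 - x^3/6 + 3·x^2/2 + x + 2 + O(x^8).
The coefficient of x^7 is -1/5040.

Final answer: -1/5040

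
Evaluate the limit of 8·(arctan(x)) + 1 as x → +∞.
Evaluate the dominant behaviour as x → +∞; each term tends to a finite value or vanishes.
Limit = 1 + 4·π.

Final answer: 1 + 4·π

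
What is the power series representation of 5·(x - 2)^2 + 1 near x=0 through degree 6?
5·x^2 - 20·x + 21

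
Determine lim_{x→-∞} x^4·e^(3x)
This is a 0·∞ indeterminate form at x → -∞.
Rewrite the product as x^4 / e^(-3x) (an ∞/∞ form) and apply L'Hôpital, or use the standard hierarchy e^(3|x|) ≫ |x^4| as x → -∞.
The indeterminate product → 0, so the limit = 0.

Final answer: 0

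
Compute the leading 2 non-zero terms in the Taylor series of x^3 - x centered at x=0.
x^3 - x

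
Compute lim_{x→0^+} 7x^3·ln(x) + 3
The product is a 0·∞ indeterminate form at x → 0⁺.
Rewrite the product as 7·ln(x) / x^(-3) and apply L'Hôpital, or use the standard hierarchy x^(-3) ≫ |ln x| as x → 0⁺.
The indeterminate product → 0, so the limit = 3.

Final answer: 3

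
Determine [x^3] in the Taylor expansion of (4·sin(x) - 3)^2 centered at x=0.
Expand to order 3: (4·sin(x) - 3)^2 = 4·x^3 + 16·x^2 - 24·x + 9 + O(x^4).
The coefficient of x^3 is 4.

Final answer: 4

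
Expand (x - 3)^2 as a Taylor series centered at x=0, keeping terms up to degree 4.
x^2 - 6·x + 9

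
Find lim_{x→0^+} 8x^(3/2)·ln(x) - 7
The product is a 0·∞ indeterminate form at x → 0⁺.
Rewrite the product as 8·ln(x) / x^(-3/2) and apply L'Hôpital, or use the standard hierarchy x^(-3/2) ≫ |ln x| as x → 0⁺.
The indeterminate product → 0, so the limit = -7.

Final answer: -7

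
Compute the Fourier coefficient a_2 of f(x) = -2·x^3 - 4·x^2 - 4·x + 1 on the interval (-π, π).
a_2 = (1/π) ∫_{-π}^{π} f(x)·cos(2x) dx.
Evaluate the integral (use parity and integration by parts as needed): a_2 = -4.

Final answer: -4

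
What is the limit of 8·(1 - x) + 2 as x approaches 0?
Direct substitution at x = 0 gives 10.

Final answer: 10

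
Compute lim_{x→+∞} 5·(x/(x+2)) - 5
Evaluate the dominant behaviour as x → +∞; each term tends to a finite value or vanishes.
Limit = 0.

Final answer: 0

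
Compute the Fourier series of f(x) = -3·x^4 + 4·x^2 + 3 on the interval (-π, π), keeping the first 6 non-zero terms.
(-160 + 24·π^2)·cos(x) + (13 - 6·π^2)·cos(2·x) + (-32/9 + 8·π^2/3)·cos(3·x) + (25/16 - 3·π^2/2)·cos(4·x) + (-544/625 + 24·π^2/25)·cos(5·x) - 3·π^4/5 + 3 + 4·π^2/3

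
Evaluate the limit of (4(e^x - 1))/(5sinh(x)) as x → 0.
Both numerator and denominator → 0 as x → 0; this is a 0/0 indeterminate form.
Expand each to leading order near x = 0: numerator ~ 4·x, denominator ~ 5·x.
The limit of the ratio is 4/5.

Final answer: 4/5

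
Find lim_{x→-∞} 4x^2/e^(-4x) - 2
The quotient is an ∞/∞ indeterminate form as x → -∞.
Compare growth rates of the dominant terms (exponentials ≫ polynomials ≫ logarithms), or apply L'Hôpital's rule; the quotient → 0.
Adding the constant: 0 - 2 = -2. Limit = -2.

Final answer: -2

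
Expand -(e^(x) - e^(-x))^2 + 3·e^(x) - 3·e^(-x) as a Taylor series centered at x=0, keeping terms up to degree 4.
-4·x^4/3 + x^3 - 4·x^2 + 6·x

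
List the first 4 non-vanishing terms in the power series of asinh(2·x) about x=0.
-40·x^7/7 + 12·x^5/5 - 4·x^3/3 + 2·x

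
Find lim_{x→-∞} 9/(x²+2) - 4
Evaluate the dominant behaviour as x → -∞; each term tends to a finite value or vanishes.
Limit = -4.

Final answer: -4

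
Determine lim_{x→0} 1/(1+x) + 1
Direct substitution at x = 0 gives 2.

Final answer: 2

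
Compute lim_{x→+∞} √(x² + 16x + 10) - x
This is an ∞ − ∞ indeterminate form.
Multiply and divide by the conjugate √(x²+16x + 10) + x; the x² terms cancel, leaving (16x + 10)/(√(x²+16x + 10)+x) → 16/2 = 8.
Limit = 8.

Final answer: 8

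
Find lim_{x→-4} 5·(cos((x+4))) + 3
Direct substitution at x = -4 gives 8.

Final answer: 8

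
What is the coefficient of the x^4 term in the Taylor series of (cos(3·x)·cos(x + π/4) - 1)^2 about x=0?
Expand to order 4: (cos(3·x)·cos(x + π/4) - 1)^2 = x^4·(-1 + √(2)/2)^2·(17·√(2)/(3·(-1 + √(2)/2)) + 47/(6·(-1 + √(2)/2)^2)) + x^3·(-1 + √(2)/2)^2·(14·√(2)/(3·(-1 + √(2)/2)) + 5/(-1 + √(2)/2)^2) + x^2·(-1 + √(2)/2)^2·(1/(2·(-1 + √(2)/2)^2) - 5·√(2)/(-1 + √(2)/2)) - √(2)·x·(-1 + √(2)/2) + (-1 + √(2)/2)^2 + O(x^5).
The coefficient of x^4 is (-1 + √(2)/2)^2·(17·√(2)/(3·(-1 + √(2)/2)) + 47/(6·(-1 + √(2)/2)^2)).

Final answer: (-1 + √(2)/2)^2·(17·√(2)/(3·(-1 + √(2)/2)) + 47/(6·(-1 + √(2)/2)^2))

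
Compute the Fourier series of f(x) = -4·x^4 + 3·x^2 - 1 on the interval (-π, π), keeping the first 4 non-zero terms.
(-204 + 32·π^2)·cos(x) + (15 - 8·π^2)·cos(2·x) + (-100/27 + 32·π^2/9)·cos(3·x) - 4·π^4/5 - 1 + π^2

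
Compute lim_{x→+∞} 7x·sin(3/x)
As x → +∞: let u = 3/x → 0⁺; then 7·x·sin(3/x) = 7·3·sin(u)/u → 7·3·1 = 21.
Limit = 21.

Final answer: 21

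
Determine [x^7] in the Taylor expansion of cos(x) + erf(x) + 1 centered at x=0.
Expand to order 7: cos(x) + erf(x) + 1 = -x^7/(21·√(π)) - x^6/720 + x^5/(5·√(π)) + x^4/24 - 2·x^3/(3·√(π)) - x^2/2 + 2·x/√(π) + 2 + O(x^8).
The coefficient of x^7 is -1/(21·√(π)).

Final answer: -1/(21·√(π))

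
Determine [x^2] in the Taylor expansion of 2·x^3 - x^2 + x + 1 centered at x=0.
Expand to order 2: 2·x^3 - x^2 + x + 1 = -x^2 + x + 1 + O(x^3).
The coefficient of x^2 is -1.

Final answer: -1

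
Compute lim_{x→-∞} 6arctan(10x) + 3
Evaluate the dominant behaviour as x → -∞; each term tends to a finite value or vanishes.
Limit = 3 - 3·π.

Final answer: 3 - 3·π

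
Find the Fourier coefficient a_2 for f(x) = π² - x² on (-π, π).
a_2 = (1/π) ∫_{-π}^{π} f(x)·cos(2x) dx.
Evaluate the integral (use parity and integration by parts as needed): a_2 = -1.

Final answer: -1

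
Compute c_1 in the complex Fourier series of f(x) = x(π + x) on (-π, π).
Compute the real Fourier coefficients first: a_1 = -4, b_1 = 2·π.
Then c_1 = (a_1 − i·b_1)/2 = -2 - i·π.

Final answer: -2 - i·π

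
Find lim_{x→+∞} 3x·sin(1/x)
As x → +∞: let u = 1/x → 0⁺; then 3·x·sin(1/x) = 3·1·sin(u)/u → 3·1·1 = 3.
Limit = 3.

Final answer: 3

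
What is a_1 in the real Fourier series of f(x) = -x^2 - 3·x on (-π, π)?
a_1 = (1/π) ∫_{-π}^{π} f(x)·cos(1x) dx.
Evaluate the integral (use parity and integration by parts as needed): a_1 = 4.

Final answer: 4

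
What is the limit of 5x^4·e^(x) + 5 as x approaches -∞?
The product is a 0·∞ indeterminate form at x → -∞.
Rewrite the product as 5x^4 / e^(-x) (an ∞/∞ form) and apply L'Hôpital, or use the standard hierarchy e^(|x|) ≫ |x^4| as x → -∞.
The indeterminate product → 0, so the limit = 5.

Final answer: 5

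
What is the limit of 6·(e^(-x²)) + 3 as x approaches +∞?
Evaluate the dominant behaviour as x → +∞; each term tends to a finite value or vanishes.
Limit = 3.

Final answer: 3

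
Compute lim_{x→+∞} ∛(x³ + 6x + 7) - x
This is an ∞ − ∞ indeterminate form.
Multiply by (A² + AB + B²)/(A² + AB + B²) where A = ∛(x³+6x + 7), B = x to use A³ − B³ = (A−B)(A²+AB+B²); the x³ terms cancel, leaving (6x + 7)/(A²+AB+B²) with denominator ~ 3x², so the limit is 0.
Limit = 0.

Final answer: 0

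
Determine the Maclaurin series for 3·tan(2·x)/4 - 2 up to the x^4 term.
2·x^3 + 3·x/2 - 2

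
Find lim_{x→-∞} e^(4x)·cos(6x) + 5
Evaluate the dominant behaviour as x → -∞; each term tends to a finite value or vanishes.
Limit = 5.

Final answer: 5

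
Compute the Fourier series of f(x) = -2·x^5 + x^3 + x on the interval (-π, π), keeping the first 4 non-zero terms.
(-490 - 4·π^4 + 82·π^2)·sin(x) + (-11·π^2 + 31/2 + 2·π^4)·sin(2·x) + (-4·π^4/3 - 142/81 + 98·π^2/27)·sin(3·x) + (-7·π^2/4 + 5/32 + π^4)·sin(4·x)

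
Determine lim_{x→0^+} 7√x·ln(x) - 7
The product is a 0·∞ indeterminate form at x → 0⁺.
Rewrite the product as 7·ln(x) / x^(-1/2) and apply L'Hôpital, or use the standard hierarchy x^(-1/2) ≫ |ln x| as x → 0⁺.
The indeterminate product → 0, so the limit = -7.

Final answer: -7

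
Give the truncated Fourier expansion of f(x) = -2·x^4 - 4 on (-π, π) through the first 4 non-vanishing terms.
(-96 + 16·π^2)·cos(x) + (6 - 4·π^2)·cos(2·x) + (-32/27 + 16·π^2/9)·cos(3·x) - 2·π^4/5 - 4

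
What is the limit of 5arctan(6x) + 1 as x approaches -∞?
Evaluate the dominant behaviour as x → -∞; each term tends to a finite value or vanishes.
Limit = 1 - 5·π/2.

Final answer: 1 - 5·π/2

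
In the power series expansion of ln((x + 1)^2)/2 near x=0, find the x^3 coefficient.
Expand to order 3: ln((x + 1)^2)/2 = x^3/3 - x^2/2 + x + O(x^4).
The coefficient of x^3 is 1/3.

Final answer: 1/3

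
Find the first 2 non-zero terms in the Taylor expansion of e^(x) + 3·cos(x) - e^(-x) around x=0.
2·x + 3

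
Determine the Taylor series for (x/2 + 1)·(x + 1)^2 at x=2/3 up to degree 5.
100/27 + 35·(x - 2/3)/6 + 3·(x - 2/3)^2 + (x - 2/3)^3/2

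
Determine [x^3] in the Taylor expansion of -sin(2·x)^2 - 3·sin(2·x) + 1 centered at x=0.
Expand to order 3: -sin(2·x)^2 - 3·sin(2·x) + 1 = 4·x^3 - 4·x^2 - 6·x + 1 + O(x^4).
The coefficient of x^3 is 4.

Final answer: 4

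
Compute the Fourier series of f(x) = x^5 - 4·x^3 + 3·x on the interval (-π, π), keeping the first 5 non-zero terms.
(-48·π^2 + 2·π^4 + 294)·sin(x) + (-π^4 - 33/2 + 9·π^2)·sin(2·x) + (-112·π^2/27 + 386/81 + 2·π^4/3)·sin(3·x) + (-π^4/2 - 159/64 + 21·π^2/8)·sin(4·x) + (-48·π^2/25 + 1038/625 + 2·π^4/5)·sin(5·x)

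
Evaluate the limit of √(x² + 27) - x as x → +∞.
This is an ∞ − ∞ indeterminate form.
Multiply and divide by the conjugate √(x²+27) + x; the x² terms cancel, leaving 27/(√(x²+27)+x) → 0.
Limit = 0.

Final answer: 0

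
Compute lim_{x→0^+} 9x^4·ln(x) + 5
The product is a 0·∞ indeterminate form at x → 0⁺.
Rewrite the product as 9·ln(x) / x^(-4) and apply L'Hôpital, or use the standard hierarchy x^(-4) ≫ |ln x| as x → 0⁺.
The indeterminate product → 0, so the limit = 5.

Final answer: 5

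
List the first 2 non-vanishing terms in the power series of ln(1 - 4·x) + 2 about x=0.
2 - 4·x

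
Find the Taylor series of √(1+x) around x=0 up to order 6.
-21·x^6/1024 + 7·x^5/256 - 5·x^4/128 + x^3/16 - x^2/8 + x/2 + 1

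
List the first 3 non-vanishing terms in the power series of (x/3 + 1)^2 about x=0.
x^2/9 + 2·x/3 + 1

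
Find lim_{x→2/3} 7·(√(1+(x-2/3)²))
Direct substitution at x = 2/3 gives 7.

Final answer: 7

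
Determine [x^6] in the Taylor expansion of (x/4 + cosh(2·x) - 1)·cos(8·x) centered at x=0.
Expand to order 6: (x/4 + cosh(2·x) - 1)·cos(8·x) = 14404·x^6/45 + 128·x^5/3 - 190·x^4/3 - 8·x^3 + 2·x^2 + x/4 + O(x^7).
The coefficient of x^6 is 14404/45.

Final answer: 14404/45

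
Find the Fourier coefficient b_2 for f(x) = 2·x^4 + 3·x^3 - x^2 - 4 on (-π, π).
b_2 = (1/π) ∫_{-π}^{π} f(x)·sin(2x) dx.
Evaluate the integral (use parity and integration by parts as needed): b_2 = 9/2 - 3·π^2.

Final answer: 9/2 - 3·π^2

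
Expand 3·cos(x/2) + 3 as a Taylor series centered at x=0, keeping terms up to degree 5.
x^4/128 - 3·x^2/8 + 6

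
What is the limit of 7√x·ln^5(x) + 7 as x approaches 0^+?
The product is a 0·∞ indeterminate form at x → 0⁺.
Rewrite the product as 7·ln^5(x) / x^(-1/2) and apply L'Hôpital, or use the standard hierarchy x^(-1/2) ≫ |ln x|^5 as x → 0⁺.
The indeterminate product → 0, so the limit = 7.

Final answer: 7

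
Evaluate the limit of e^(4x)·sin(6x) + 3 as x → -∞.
Evaluate the dominant behaviour as x → -∞; each term tends to a finite value or vanishes.
Limit = 3.

Final answer: 3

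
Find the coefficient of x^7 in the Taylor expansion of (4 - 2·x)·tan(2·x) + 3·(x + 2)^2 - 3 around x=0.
Expand to order 7: (4 - 2·x)·tan(2·x) + 3·(x + 2)^2 - 3 = 8704·x^7/315 - 128·x^6/15 + 256·x^5/15 - 16·x^4/3 + 32·x^3/3 - x^2 + 20·x + 9 + O(x^8).
The coefficient of x^7 is 8704/315.

Final answer: 8704/315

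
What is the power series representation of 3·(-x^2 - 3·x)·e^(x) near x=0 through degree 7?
-3·x^7/80 - x^6/5 - 7·x^5/8 - 3·x^4 - 15·x^3/2 - 12·x^2 - 9·x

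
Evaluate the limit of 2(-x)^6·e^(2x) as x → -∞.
This is a 0·∞ indeterminate form at x → -∞.
Rewrite the product as 2(-x)^6 / e^(-2x) (an ∞/∞ form) and apply L'Hôpital, or use the standard hierarchy e^(2|x|) ≫ |(-x)^6| as x → -∞.
The indeterminate product → 0, so the limit = 0.

Final answer: 0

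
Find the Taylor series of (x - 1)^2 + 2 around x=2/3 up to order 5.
19/9 - 2·(x - 2/3)/3 + (x - 2/3)^2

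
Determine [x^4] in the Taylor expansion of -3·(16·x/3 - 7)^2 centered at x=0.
Expand to order 4: -3·(16·x/3 - 7)^2 = -256·x^2/3 + 224·x - 147 + O(x^5).
The coefficient of x^4 is 0.

Final answer: 0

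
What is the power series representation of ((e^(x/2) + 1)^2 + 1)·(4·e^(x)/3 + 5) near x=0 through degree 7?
43003·x^7/967680 + 3953·x^6/23040 + 3403·x^5/5760 + 115·x^4/64 + 343·x^3/72 + 43·x^2/4 + 58·x/3 + 95/3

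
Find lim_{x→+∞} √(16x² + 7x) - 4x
As x → +∞: multiply by the conjugate to get (7x)/(√(16x²+7x)+4x); the denominator ~ 8x, so the limit is 7/8.
Limit = 7/8.

Final answer: 7/8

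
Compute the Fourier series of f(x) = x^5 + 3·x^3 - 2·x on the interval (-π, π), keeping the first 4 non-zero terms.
(-34·π^2 + 2·π^4 + 200)·sin(x) + (-π^4 - 1 + 2·π^2)·sin(2·x) + (-136/81 + 14·π^2/27 + 2·π^4/3)·sin(3·x) + (-π^4/2 - 7·π^2/8 + 85/64)·sin(4·x)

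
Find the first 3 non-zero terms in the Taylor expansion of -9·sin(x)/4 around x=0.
-3·x^5/160 + 3·x^3/8 - 9·x/4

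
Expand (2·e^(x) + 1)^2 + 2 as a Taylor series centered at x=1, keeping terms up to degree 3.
3 + 4·e + 4·e^(2) + (4·e + 8·e^(2))·(x - 1) + (2·e + 8·e^(2))·(x - 1)^2 + (2·e/3 + 16·e^(2)/3)·(x - 1)^3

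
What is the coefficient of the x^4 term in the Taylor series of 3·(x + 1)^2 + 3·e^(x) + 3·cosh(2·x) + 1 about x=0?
Expand to order 4: 3·(x + 1)^2 + 3·e^(x) + 3·cosh(2·x) + 1 = 17·x^4/8 + x^3/2 + 21·x^2/2 + 9·x + 10 + O(x^5).
The coefficient of x^4 is 17/8.

Final answer: 17/8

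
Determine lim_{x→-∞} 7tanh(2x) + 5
Evaluate the dominant behaviour as x → -∞; each term tends to a finite value or vanishes.
Limit = -2.

Final answer: -2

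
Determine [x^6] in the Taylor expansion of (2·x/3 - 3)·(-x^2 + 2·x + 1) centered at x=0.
Expand to order 6: (2·x/3 - 3)·(-x^2 + 2·x + 1) = -2·x^3/3 + 13·x^2/3 - 16·x/3 - 3 + O(x^7).
The coefficient of x^6 is 0.

Final answer: 0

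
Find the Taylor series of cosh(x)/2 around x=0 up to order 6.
x^6/1440 + x^4/48 + x^2/4 + 1/2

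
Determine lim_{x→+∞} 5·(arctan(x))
Evaluate the dominant behaviour as x → +∞; each term tends to a finite value or vanishes.
Limit = 5·π/2.

Final answer: 5·π/2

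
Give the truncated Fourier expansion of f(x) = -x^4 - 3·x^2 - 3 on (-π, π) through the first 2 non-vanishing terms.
(-36 + 8·π^2)·cos(x) - π^4/5 - π^2 - 3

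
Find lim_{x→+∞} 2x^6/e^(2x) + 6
The quotient is an ∞/∞ indeterminate form as x → +∞.
The exponential denominator e^(2x) dominates the polynomial numerator (e^x ≫ x^6 as x → ∞), so the quotient → 0.
Adding the constant: 0 + 6 = 6. Limit = 6.

Final answer: 6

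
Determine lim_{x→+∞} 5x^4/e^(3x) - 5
The quotient is an ∞/∞ indeterminate form as x → +∞.
The exponential denominator e^(3x) dominates the polynomial numerator (e^x ≫ x^4 as x → ∞), so the quotient → 0.
Adding the constant: 0 - 5 = -5. Limit = -5.

Final answer: -5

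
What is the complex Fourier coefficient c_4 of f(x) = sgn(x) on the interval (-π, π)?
Compute the real Fourier coefficients first: a_4 = 0, b_4 = 0.
Then c_4 = (a_4 − i·b_4)/2 = 0.

Final answer: 0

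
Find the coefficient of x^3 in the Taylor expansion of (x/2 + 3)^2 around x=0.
Expand to order 3: (x/2 + 3)^2 = x^2/4 + 3·x + 9 + O(x^4).
The coefficient of x^3 is 0.

Final answer: 0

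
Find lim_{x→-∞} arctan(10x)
Evaluate the dominant behaviour as x → -∞; each term tends to a finite value or vanishes.
Limit = -π/2.

Final answer: -π/2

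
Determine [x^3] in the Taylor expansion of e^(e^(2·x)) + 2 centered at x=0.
Expand to order 3: e^(e^(2·x)) + 2 = 20·e·x^3/3 + 4·e·x^2 + 2·e·x + 2 + e + O(x^4).
The coefficient of x^3 is 20·e/3.

Final answer: 20·e/3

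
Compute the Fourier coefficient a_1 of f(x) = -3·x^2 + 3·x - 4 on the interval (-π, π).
a_1 = (1/π) ∫_{-π}^{π} f(x)·cos(1x) dx.
Evaluate the integral (use parity and integration by parts as needed): a_1 = 12.

Final answer: 12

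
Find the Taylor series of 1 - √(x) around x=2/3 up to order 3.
-√(6)/3 + 1 - √(6)·(x - 2/3)/4 + 3·√(6)·(x - 2/3)^2/32 - 9·√(6)·(x - 2/3)^3/128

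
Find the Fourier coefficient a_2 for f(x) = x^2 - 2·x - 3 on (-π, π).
a_2 = (1/π) ∫_{-π}^{π} f(x)·cos(2x) dx.
Evaluate the integral (use parity and integration by parts as needed): a_2 = 1.

Final answer: 1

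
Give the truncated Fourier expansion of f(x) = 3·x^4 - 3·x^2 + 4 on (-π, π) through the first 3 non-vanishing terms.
(156 - 24·π^2)·cos(x) + (-12 + 6·π^2)·cos(2·x) - π^2 + 4 + 3·π^4/5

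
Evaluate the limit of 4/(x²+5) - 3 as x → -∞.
Evaluate the dominant behaviour as x → -∞; each term tends to a finite value or vanishes.
Limit = -3.

Final answer: -3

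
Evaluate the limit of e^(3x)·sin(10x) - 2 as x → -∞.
Evaluate the dominant behaviour as x → -∞; each term tends to a finite value or vanishes.
Limit = -2.

Final answer: -2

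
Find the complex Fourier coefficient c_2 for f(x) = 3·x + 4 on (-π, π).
Compute the real Fourier coefficients first: a_2 = 0, b_2 = -3.
Then c_2 = (a_2 − i·b_2)/2 = 3·i/2.

Final answer: 3·i/2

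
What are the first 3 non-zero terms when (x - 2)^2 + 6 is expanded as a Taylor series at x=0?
x^2 - 4·x + 10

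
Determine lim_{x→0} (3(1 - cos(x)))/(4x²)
Both numerator and denominator → 0 as x → 0; this is a 0/0 indeterminate form.
Expand each to leading order near x = 0: numerator ~ 3·x^2/2, denominator ~ 4·x^2.
The limit of the ratio is 3/8.

Final answer: 3/8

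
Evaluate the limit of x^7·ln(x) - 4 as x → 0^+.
The product is a 0·∞ indeterminate form at x → 0⁺.
Rewrite the product as ln(x) / x^(-7) and apply L'Hôpital, or use the standard hierarchy x^(-7) ≫ |ln x| as x → 0⁺.
The indeterminate product → 0, so the limit = -4.

Final answer: -4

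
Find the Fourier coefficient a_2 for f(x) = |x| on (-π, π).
a_2 = (1/π) ∫_{-π}^{π} f(x)·cos(2x) dx.
Evaluate the integral (use parity and integration by parts as needed): a_2 = 0.

Final answer: 0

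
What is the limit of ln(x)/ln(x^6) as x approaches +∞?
This is an ∞/∞ indeterminate form as x → +∞.
Write ln(x^6) = 6·ln(x), reducing the quotient to 1/6.
Limit = 1/6.

Final answer: 1/6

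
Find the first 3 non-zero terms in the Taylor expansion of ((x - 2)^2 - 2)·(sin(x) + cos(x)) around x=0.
-4·x^2 - 2·x + 2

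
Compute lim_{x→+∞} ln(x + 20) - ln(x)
This is an ∞ − ∞ indeterminate form.
Combine the logarithms: ln(x+20) − ln(x) = ln((x+20)/(x)) = ln(1 + 20/(x)) → ln(1) = 0.
Limit = 0.

Final answer: 0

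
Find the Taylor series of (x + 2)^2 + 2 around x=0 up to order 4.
x^2 + 4·x + 6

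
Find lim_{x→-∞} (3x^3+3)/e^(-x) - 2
The quotient is an ∞/∞ indeterminate form as x → -∞.
Compare growth rates of the dominant terms (exponentials ≫ polynomials ≫ logarithms), or apply L'Hôpital's rule; the quotient → 0.
Adding the constant: 0 - 2 = -2. Limit = -2.

Final answer: -2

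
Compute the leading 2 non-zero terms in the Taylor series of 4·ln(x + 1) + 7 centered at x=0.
4·x + 7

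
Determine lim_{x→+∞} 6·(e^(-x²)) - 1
Evaluate the dominant behaviour as x → +∞; each term tends to a finite value or vanishes.
Limit = -1.

Final answer: -1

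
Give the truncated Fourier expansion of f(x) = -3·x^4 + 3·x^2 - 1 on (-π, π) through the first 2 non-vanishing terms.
(-156 + 24·π^2)·cos(x) - 3·π^4/5 - 1 + π^2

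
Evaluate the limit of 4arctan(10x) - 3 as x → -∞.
Evaluate the dominant behaviour as x → -∞; each term tends to a finite value or vanishes.
Limit = -2·π - 3.

Final answer: -2·π - 3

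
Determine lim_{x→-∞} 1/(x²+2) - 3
Evaluate the dominant behaviour as x → -∞; each term tends to a finite value or vanishes.
Limit = -3.

Final answer: -3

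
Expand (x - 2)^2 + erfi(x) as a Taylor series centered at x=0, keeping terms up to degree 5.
x^5/(5·√(π)) + 2·x^3/(3·√(π)) + x^2 + x·(-4 + 2/√(π)) + 4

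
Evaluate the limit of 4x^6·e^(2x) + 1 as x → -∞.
The product is a 0·∞ indeterminate form at x → -∞.
Rewrite the product as 4x^6 / e^(-2x) (an ∞/∞ form) and apply L'Hôpital, or use the standard hierarchy e^(2|x|) ≫ |x^6| as x → -∞.
The indeterminate product → 0, so the limit = 1.

Final answer: 1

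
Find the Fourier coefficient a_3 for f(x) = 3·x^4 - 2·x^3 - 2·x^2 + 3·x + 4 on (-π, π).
a_3 = (1/π) ∫_{-π}^{π} f(x)·cos(3x) dx.
Evaluate the integral (use parity and integration by parts as needed): a_3 = 8/3 - 8·π^2/3.

Final answer: 8/3 - 8·π^2/3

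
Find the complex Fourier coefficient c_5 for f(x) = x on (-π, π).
Compute the real Fourier coefficients first: a_5 = 0, b_5 = 2/5.
Then c_5 = (a_5 − i·b_5)/2 = -i/5.

Final answer: -i/5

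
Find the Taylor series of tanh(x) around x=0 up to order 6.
2·x^5/15 - x^3/3 + x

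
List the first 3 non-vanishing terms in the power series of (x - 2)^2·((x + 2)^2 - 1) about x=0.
-9·x^2 + 4·x + 12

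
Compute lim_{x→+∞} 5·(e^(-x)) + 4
Evaluate the dominant behaviour as x → +∞; each term tends to a finite value or vanishes.
Limit = 4.

Final answer: 4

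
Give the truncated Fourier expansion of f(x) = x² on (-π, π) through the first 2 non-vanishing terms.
-4·cos(x) + π^2/3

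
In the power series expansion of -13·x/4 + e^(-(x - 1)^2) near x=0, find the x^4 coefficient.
Expand to order 4: -13·x/4 + e^(-(x - 1)^2) = -5·x^4·e^(-1)/6 - 2·x^3·e^(-1)/3 + x^2·e^(-1) + x·(-13/4 + 2·e^(-1)) + e^(-1) + O(x^5).
The coefficient of x^4 is -5·e^(-1)/6.

Final answer: -5·e^(-1)/6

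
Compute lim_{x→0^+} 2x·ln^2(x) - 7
The product is a 0·∞ indeterminate form at x → 0⁺.
Rewrite the product as 2·ln^2(x) / x^(-1) and apply L'Hôpital, or use the standard hierarchy x^(-1) ≫ |ln x|^2 as x → 0⁺.
The indeterminate product → 0, so the limit = -7.

Final answer: -7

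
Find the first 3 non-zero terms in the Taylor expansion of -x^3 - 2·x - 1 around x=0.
-x^3 - 2·x - 1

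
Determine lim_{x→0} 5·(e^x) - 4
Direct substitution at x = 0 gives 1.

Final answer: 1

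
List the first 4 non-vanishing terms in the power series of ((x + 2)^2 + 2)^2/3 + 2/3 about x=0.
8·x^3/3 + 28·x^2/3 + 16·x + 38/3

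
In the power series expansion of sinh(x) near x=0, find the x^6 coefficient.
Expand to order 6: sinh(x) = x^5/120 + x^3/6 + x + O(x^7).
The coefficient of x^6 is 0.

Final answer: 0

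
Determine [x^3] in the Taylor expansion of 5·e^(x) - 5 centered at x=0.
Expand to order 3: 5·e^(x) - 5 = 5·x^3/6 + 5·x^2/2 + 5·x + O(x^4).
The coefficient of x^3 is 5/6.

Final answer: 5/6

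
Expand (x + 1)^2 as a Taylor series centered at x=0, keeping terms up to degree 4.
x^2 + 2·x + 1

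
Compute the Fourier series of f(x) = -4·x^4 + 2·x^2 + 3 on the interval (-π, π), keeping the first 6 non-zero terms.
(-200 + 32·π^2)·cos(x) + (14 - 8·π^2)·cos(2·x) + (-88/27 + 32·π^2/9)·cos(3·x) + (5/4 - 2·π^2)·cos(4·x) + (-392/625 + 32·π^2/25)·cos(5·x) - 4·π^4/5 + 3 + 2·π^2/3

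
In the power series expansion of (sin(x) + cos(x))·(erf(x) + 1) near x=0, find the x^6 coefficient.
Expand to order 6: (sin(x) + cos(x))·(erf(x) + 1) = x^6·(-1/720 + 59/(180·√(π))) + x^5·(1/120 + 37/(60·√(π))) + x^4·(1/24 - 1/√(π)) + x^3·(-5/(3·√(π)) - 1/6) + x^2·(-1/2 + 2/√(π)) + x·(1 + 2/√(π)) + 1 + O(x^7).
The coefficient of x^6 is -1/720 + 59/(180·√(π)).

Final answer: -1/720 + 59/(180·√(π))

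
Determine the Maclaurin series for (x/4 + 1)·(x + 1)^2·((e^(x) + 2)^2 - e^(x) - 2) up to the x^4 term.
137·x^4/12 + 449·x^3/24 + 95·x^2/4 + 37·x/2 + 6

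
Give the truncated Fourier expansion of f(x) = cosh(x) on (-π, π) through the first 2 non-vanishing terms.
-cos(x)·sinh(π)/π + sinh(π)/π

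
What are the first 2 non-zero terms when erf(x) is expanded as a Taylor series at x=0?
-2·x^3/(3·√(π)) + 2·x/√(π)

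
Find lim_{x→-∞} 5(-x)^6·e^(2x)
This is a 0·∞ indeterminate form at x → -∞.
Rewrite the product as 5(-x)^6 / e^(-2x) (an ∞/∞ form) and apply L'Hôpital, or use the standard hierarchy e^(2|x|) ≫ |(-x)^6| as x → -∞.
The indeterminate product → 0, so the limit = 0.

Final answer: 0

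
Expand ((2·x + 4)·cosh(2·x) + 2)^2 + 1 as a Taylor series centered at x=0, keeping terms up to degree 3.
80·x^3 + 100·x^2 + 24·x + 37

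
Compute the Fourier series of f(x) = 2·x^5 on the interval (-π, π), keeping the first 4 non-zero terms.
(-80·π^2 + 4·π^4 + 480)·sin(x) + (-2·π^4 - 15 + 10·π^2)·sin(2·x) + (-80·π^2/27 + 160/81 + 4·π^4/3)·sin(3·x) + (-π^4 - 15/32 + 5·π^2/4)·sin(4·x)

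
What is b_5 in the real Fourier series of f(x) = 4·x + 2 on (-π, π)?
b_5 = (1/π) ∫_{-π}^{π} f(x)·sin(5x) dx.
Evaluate the integral (use parity and integration by parts as needed): b_5 = 8/5.

Final answer: 8/5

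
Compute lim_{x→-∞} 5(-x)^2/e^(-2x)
This is an ∞/∞ indeterminate form as x → -∞.
Compare growth rates of the dominant terms (exponentials ≫ polynomials ≫ logarithms), or apply L'Hôpital's rule; the quotient → 0.
Limit = 0.

Final answer: 0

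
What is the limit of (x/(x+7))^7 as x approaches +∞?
As x → +∞: x/(x+7) = 1/(1 + 7/x) → 1, and the 7th power of a limit-1 base also → 1.
Limit = 1.

Final answer: 1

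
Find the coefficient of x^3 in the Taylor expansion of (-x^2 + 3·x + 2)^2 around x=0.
Expand to order 3: (-x^2 + 3·x + 2)^2 = -6·x^3 + 5·x^2 + 12·x + 4 + O(x^4).
The coefficient of x^3 is -6.

Final answer: -6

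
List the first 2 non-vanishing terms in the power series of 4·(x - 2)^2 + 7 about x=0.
23 - 16·x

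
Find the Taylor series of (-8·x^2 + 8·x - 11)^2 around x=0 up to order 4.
64·x^4 - 128·x^3 + 240·x^2 - 176·x + 121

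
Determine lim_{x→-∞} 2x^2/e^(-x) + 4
The quotient is an ∞/∞ indeterminate form as x → -∞.
Compare growth rates of the dominant terms (exponentials ≫ polynomials ≫ logarithms), or apply L'Hôpital's rule; the quotient → 0.
Adding the constant: 0 + 4 = 4. Limit = 4.

Final answer: 4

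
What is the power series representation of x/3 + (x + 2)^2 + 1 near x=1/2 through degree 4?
89/12 + 16·(x - 1/2)/3 + (x - 1/2)^2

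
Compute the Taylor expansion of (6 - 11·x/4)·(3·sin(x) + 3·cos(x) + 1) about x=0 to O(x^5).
17·x^4/8 + 9·x^3/8 - 69·x^2/4 + 7·x + 24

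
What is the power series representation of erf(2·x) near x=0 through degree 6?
32·x^5/(5·√(π)) - 16·x^3/(3·√(π)) + 4·x/√(π)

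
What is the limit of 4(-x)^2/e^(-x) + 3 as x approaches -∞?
The quotient is an ∞/∞ indeterminate form as x → -∞.
Compare growth rates of the dominant terms (exponentials ≫ polynomials ≫ logarithms), or apply L'Hôpital's rule; the quotient → 0.
Adding the constant: 0 + 3 = 3. Limit = 3.

Final answer: 3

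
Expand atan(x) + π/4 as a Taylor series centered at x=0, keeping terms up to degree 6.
x^5/5 - x^3/3 + x + π/4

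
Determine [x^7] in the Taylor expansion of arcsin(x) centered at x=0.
Expand to order 7: arcsin(x) = 5·x^7/112 + 3·x^5/40 + x^3/6 + x + O(x^8).
The coefficient of x^7 is 5/112.

Final answer: 5/112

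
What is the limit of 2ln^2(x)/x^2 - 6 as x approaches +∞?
The quotient is an ∞/∞ indeterminate form as x → +∞.
The polynomial denominator x^2 dominates the logarithmic numerator (any positive power of x ≫ ln^2(x) as x → ∞), so the quotient → 0.
Adding the constant: 0 - 6 = -6. Limit = -6.

Final answer: -6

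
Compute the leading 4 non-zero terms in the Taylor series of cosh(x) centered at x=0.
x^6/720 + x^4/24 + x^2/2 + 1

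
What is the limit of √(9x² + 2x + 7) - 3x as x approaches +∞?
As x → +∞: multiply by the conjugate to get (2x+7)/(√(9x²+2x+7)+3x); the denominator ~ 6x, so the limit is 2/6 = 1/3.
Limit = 1/3.

Final answer: 1/3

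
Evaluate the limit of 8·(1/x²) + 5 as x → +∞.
Evaluate the dominant behaviour as x → +∞; each term tends to a finite value or vanishes.
Limit = 5.

Final answer: 5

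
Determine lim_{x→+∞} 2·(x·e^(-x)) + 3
Evaluate the dominant behaviour as x → +∞; each term tends to a finite value or vanishes.
Limit = 3.

Final answer: 3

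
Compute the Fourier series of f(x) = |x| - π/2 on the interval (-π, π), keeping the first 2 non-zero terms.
-4·cos(x)/π - 4·cos(3·x)/(9·π)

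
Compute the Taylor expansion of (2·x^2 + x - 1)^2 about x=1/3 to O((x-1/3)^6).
16/81 - 56·(x - 1/3)/27 + 11·(x - 1/3)^2/3 + 28·(x - 1/3)^3/3 + 4·(x - 1/3)^4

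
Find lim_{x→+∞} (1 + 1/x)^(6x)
As x → +∞: write (1 + 1/x)^(6x) = ((1 + 1/x)^x)^6 → (e^1)^6 = e^6.
Limit = e^(6).

Final answer: e^(6)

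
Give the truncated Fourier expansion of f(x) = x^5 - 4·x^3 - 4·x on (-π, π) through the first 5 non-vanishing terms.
(-48·π^2 + 2·π^4 + 280)·sin(x) + (-π^4 - 19/2 + 9·π^2)·sin(2·x) + (-112·π^2/27 + 8/81 + 2·π^4/3)·sin(3·x) + (-π^4/2 + 65/64 + 21·π^2/8)·sin(4·x) + (-48·π^2/25 - 712/625 + 2·π^4/5)·sin(5·x)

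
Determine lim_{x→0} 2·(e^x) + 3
Direct substitution at x = 0 gives 5.

Final answer: 5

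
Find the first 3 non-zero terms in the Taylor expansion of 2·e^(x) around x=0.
x^2 + 2·x + 2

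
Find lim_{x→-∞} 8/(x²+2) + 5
Evaluate the dominant behaviour as x → -∞; each term tends to a finite value or vanishes.
Limit = 5.

Final answer: 5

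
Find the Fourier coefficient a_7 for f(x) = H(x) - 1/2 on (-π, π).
a_7 = (1/π) ∫_{-π}^{π} f(x)·cos(7x) dx.
Evaluate the integral (use parity and integration by parts as needed): a_7 = 0.

Final answer: 0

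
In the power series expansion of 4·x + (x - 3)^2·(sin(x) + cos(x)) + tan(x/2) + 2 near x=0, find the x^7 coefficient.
Expand to order 7: 4·x + (x - 3)^2·(sin(x) + cos(x)) + tan(x/2) + 2 = 617·x^7/40320 - x^6/48 - 27·x^5/80 + 7·x^4/8 + 61·x^3/24 - 19·x^2/2 + 15·x/2 + 11 + O(x^8).
The coefficient of x^7 is 617/40320.

Final answer: 617/40320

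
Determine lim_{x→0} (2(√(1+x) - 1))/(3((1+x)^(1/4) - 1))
Both numerator and denominator → 0 as x → 0; this is a 0/0 indeterminate form.
Expand each to leading order near x = 0: numerator ~ x, denominator ~ 3·x/4.
The limit of the ratio is 4/3.

Final answer: 4/3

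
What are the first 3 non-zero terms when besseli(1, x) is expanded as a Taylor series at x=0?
x^5/384 + x^3/16 + x/2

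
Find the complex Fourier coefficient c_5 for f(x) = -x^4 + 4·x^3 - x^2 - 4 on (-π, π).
Compute the real Fourier coefficients first: a_5 = 52/625 + 8·π^2/25, b_5 = -48/125 + 8·π^2/5.
Then c_5 = (a_5 − i·b_5)/2 = 26/625 + 4·π^2/25 - 4·i·π^2/5 + 24·i/125.

Final answer: 26/625 + 4·π^2/25 - 4·i·π^2/5 + 24·i/125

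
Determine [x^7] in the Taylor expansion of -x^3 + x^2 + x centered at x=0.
Expand to order 7: -x^3 + x^2 + x = -x^3 + x^2 + x + O(x^8).
The coefficient of x^7 is 0.

Final answer: 0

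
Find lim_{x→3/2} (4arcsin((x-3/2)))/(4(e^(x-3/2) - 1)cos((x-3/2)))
Both numerator and denominator → 0 as x → 3/2; this is a 0/0 indeterminate form.
Expand each to leading order near x = 3/2: numerator ~ 4·(x - 3/2), denominator ~ 4·(x - 3/2).
The limit of the ratio is 1.

Final answer: 1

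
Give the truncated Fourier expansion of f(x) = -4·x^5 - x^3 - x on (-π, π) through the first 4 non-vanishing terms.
(-950 - 8·π^4 + 158·π^2)·sin(x) + (-19·π^2 + 59/2 + 4·π^4)·sin(2·x) + (-8·π^4/3 - 338/81 + 142·π^2/27)·sin(3·x) + (-2·π^2 + 5/4 + 2·π^4)·sin(4·x)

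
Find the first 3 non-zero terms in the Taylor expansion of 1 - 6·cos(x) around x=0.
-x^4/4 + 3·x^2 - 5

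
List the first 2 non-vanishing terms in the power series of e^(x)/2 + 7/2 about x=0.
x/2 + 4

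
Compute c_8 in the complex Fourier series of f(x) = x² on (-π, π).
Compute the real Fourier coefficients first: a_8 = 1/16, b_8 = 0.
Then c_8 = (a_8 − i·b_8)/2 = 1/32.

Final answer: 1/32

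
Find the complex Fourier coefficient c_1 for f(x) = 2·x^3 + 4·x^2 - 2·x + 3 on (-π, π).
Compute the real Fourier coefficients first: a_1 = -16, b_1 = -28 + 4·π^2.
Then c_1 = (a_1 − i·b_1)/2 = -8 - 2·i·π^2 + 14·i.

Final answer: -8 - 2·i·π^2 + 14·i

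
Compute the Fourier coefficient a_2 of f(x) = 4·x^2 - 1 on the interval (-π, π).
a_2 = (1/π) ∫_{-π}^{π} f(x)·cos(2x) dx.
Evaluate the integral (use parity and integration by parts as needed): a_2 = 4.

Final answer: 4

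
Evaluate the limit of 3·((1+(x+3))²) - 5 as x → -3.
Direct substitution at x = -3 gives -2.

Final answer: -2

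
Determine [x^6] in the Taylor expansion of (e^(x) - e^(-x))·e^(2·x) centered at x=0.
Expand to order 6: (e^(x) - e^(-x))·e^(2·x) = 91·x^6/90 + 121·x^5/60 + 10·x^4/3 + 13·x^3/3 + 4·x^2 + 2·x + O(x^7).
The coefficient of x^6 is 91/90.

Final answer: 91/90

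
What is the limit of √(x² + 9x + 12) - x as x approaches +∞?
This is an ∞ − ∞ indeterminate form.
Multiply and divide by the conjugate √(x²+9x + 12) + x; the x² terms cancel, leaving (9x + 12)/(√(x²+9x + 12)+x) → 9/2.
Limit = 9/2.

Final answer: 9/2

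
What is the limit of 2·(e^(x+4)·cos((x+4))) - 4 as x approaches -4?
Direct substitution at x = -4 gives -2.

Final answer: -2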